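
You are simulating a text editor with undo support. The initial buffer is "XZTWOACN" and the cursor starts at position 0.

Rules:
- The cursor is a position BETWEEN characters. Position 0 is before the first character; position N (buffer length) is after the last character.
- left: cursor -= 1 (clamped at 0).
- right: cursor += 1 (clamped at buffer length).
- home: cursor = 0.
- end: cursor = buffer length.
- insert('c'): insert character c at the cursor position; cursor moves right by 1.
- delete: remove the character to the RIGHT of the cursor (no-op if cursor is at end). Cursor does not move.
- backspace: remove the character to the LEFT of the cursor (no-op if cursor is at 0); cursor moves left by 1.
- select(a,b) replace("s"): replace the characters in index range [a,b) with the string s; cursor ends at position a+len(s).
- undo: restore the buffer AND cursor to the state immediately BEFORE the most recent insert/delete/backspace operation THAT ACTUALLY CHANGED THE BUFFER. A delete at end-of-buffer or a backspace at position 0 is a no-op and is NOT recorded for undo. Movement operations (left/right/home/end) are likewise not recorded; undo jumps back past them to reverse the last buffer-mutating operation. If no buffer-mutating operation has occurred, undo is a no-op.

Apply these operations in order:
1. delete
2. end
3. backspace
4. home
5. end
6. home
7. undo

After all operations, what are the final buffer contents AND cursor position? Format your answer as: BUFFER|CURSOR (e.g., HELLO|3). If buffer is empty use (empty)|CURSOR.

Answer: ZTWOACN|7

Derivation:
After op 1 (delete): buf='ZTWOACN' cursor=0
After op 2 (end): buf='ZTWOACN' cursor=7
After op 3 (backspace): buf='ZTWOAC' cursor=6
After op 4 (home): buf='ZTWOAC' cursor=0
After op 5 (end): buf='ZTWOAC' cursor=6
After op 6 (home): buf='ZTWOAC' cursor=0
After op 7 (undo): buf='ZTWOACN' cursor=7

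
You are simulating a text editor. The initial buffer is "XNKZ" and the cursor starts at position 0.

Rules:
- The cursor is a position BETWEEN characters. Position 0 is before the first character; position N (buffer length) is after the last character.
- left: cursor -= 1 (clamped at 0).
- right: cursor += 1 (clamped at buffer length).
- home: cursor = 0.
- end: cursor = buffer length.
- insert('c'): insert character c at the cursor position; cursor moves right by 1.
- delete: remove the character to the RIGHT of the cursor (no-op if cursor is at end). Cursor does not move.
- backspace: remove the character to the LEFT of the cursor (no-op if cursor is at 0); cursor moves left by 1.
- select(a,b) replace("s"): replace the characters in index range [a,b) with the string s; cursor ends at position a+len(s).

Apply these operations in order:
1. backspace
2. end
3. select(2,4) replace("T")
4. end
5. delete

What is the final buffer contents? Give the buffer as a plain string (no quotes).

Answer: XNT

Derivation:
After op 1 (backspace): buf='XNKZ' cursor=0
After op 2 (end): buf='XNKZ' cursor=4
After op 3 (select(2,4) replace("T")): buf='XNT' cursor=3
After op 4 (end): buf='XNT' cursor=3
After op 5 (delete): buf='XNT' cursor=3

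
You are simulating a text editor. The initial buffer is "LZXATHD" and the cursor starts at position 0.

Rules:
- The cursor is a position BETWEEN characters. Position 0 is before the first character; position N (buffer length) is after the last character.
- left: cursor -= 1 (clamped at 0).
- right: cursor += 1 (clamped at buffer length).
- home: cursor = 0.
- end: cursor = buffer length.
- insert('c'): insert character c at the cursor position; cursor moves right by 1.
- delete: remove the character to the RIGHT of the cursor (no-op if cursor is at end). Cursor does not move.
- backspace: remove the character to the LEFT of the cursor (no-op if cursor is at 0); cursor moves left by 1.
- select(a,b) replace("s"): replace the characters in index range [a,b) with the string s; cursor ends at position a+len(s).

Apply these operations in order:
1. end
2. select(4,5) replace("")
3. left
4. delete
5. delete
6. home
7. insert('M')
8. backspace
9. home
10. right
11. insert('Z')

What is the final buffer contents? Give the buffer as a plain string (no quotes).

After op 1 (end): buf='LZXATHD' cursor=7
After op 2 (select(4,5) replace("")): buf='LZXAHD' cursor=4
After op 3 (left): buf='LZXAHD' cursor=3
After op 4 (delete): buf='LZXHD' cursor=3
After op 5 (delete): buf='LZXD' cursor=3
After op 6 (home): buf='LZXD' cursor=0
After op 7 (insert('M')): buf='MLZXD' cursor=1
After op 8 (backspace): buf='LZXD' cursor=0
After op 9 (home): buf='LZXD' cursor=0
After op 10 (right): buf='LZXD' cursor=1
After op 11 (insert('Z')): buf='LZZXD' cursor=2

Answer: LZZXD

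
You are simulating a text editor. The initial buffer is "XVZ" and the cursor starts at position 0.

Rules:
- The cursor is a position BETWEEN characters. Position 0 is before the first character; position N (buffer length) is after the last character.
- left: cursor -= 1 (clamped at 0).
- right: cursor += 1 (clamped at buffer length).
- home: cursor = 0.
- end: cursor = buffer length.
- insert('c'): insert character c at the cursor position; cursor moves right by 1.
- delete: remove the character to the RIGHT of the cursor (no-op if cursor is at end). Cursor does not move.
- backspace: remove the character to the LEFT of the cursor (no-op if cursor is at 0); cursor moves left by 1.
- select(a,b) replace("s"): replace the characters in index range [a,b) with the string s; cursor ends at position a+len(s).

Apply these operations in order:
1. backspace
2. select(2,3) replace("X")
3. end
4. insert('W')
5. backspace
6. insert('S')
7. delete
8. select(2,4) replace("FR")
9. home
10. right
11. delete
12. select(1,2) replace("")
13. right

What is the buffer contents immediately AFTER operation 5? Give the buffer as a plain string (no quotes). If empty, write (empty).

Answer: XVX

Derivation:
After op 1 (backspace): buf='XVZ' cursor=0
After op 2 (select(2,3) replace("X")): buf='XVX' cursor=3
After op 3 (end): buf='XVX' cursor=3
After op 4 (insert('W')): buf='XVXW' cursor=4
After op 5 (backspace): buf='XVX' cursor=3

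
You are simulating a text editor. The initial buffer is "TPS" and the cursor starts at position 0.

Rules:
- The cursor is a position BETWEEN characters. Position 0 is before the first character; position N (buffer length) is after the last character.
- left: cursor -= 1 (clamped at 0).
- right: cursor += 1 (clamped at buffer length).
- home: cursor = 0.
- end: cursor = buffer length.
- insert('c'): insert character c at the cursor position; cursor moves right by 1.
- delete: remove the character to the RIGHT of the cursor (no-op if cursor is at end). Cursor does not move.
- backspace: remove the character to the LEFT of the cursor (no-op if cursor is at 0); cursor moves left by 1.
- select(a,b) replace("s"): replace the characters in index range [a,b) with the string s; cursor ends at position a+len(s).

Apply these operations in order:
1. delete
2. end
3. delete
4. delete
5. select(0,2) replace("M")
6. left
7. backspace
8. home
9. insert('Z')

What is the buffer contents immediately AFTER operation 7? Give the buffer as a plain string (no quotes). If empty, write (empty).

Answer: M

Derivation:
After op 1 (delete): buf='PS' cursor=0
After op 2 (end): buf='PS' cursor=2
After op 3 (delete): buf='PS' cursor=2
After op 4 (delete): buf='PS' cursor=2
After op 5 (select(0,2) replace("M")): buf='M' cursor=1
After op 6 (left): buf='M' cursor=0
After op 7 (backspace): buf='M' cursor=0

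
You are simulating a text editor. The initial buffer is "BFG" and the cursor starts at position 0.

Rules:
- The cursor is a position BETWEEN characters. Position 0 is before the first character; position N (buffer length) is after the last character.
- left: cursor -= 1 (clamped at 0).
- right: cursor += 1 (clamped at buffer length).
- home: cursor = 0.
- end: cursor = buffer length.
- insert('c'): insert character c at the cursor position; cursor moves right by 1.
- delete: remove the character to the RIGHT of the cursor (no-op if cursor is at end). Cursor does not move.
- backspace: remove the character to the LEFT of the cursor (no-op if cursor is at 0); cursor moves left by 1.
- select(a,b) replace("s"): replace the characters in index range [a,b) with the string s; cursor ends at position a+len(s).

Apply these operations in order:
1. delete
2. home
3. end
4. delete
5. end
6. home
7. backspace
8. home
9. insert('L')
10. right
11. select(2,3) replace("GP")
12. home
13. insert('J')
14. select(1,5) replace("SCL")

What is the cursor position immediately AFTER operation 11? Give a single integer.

After op 1 (delete): buf='FG' cursor=0
After op 2 (home): buf='FG' cursor=0
After op 3 (end): buf='FG' cursor=2
After op 4 (delete): buf='FG' cursor=2
After op 5 (end): buf='FG' cursor=2
After op 6 (home): buf='FG' cursor=0
After op 7 (backspace): buf='FG' cursor=0
After op 8 (home): buf='FG' cursor=0
After op 9 (insert('L')): buf='LFG' cursor=1
After op 10 (right): buf='LFG' cursor=2
After op 11 (select(2,3) replace("GP")): buf='LFGP' cursor=4

Answer: 4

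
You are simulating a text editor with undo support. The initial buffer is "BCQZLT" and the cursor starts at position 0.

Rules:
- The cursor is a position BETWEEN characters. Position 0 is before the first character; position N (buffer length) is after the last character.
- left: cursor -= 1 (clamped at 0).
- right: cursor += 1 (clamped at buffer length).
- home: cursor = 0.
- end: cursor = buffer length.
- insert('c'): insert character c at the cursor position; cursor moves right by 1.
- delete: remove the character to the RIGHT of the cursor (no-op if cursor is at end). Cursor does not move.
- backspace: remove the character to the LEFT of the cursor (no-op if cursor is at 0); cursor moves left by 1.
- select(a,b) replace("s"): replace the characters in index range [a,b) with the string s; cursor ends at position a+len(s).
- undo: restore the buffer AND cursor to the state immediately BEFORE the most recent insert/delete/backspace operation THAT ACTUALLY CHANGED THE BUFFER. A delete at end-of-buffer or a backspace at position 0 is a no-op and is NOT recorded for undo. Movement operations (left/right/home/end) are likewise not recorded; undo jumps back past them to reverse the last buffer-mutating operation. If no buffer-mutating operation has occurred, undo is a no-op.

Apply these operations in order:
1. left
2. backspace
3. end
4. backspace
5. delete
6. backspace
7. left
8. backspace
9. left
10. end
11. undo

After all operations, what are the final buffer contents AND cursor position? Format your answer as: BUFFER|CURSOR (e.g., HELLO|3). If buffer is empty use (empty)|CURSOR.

After op 1 (left): buf='BCQZLT' cursor=0
After op 2 (backspace): buf='BCQZLT' cursor=0
After op 3 (end): buf='BCQZLT' cursor=6
After op 4 (backspace): buf='BCQZL' cursor=5
After op 5 (delete): buf='BCQZL' cursor=5
After op 6 (backspace): buf='BCQZ' cursor=4
After op 7 (left): buf='BCQZ' cursor=3
After op 8 (backspace): buf='BCZ' cursor=2
After op 9 (left): buf='BCZ' cursor=1
After op 10 (end): buf='BCZ' cursor=3
After op 11 (undo): buf='BCQZ' cursor=3

Answer: BCQZ|3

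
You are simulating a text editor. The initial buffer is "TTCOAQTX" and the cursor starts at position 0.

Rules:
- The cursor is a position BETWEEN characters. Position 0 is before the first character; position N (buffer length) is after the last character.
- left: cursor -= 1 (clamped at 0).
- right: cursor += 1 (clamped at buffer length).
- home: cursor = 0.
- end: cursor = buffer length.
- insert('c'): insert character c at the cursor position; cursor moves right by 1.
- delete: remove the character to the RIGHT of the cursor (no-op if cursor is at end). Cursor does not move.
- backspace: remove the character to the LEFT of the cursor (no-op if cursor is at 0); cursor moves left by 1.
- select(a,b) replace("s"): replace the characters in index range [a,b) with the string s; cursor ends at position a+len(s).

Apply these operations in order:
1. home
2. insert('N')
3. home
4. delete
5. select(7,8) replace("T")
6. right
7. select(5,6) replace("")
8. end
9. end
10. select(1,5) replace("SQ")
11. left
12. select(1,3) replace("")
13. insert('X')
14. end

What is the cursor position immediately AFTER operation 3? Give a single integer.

After op 1 (home): buf='TTCOAQTX' cursor=0
After op 2 (insert('N')): buf='NTTCOAQTX' cursor=1
After op 3 (home): buf='NTTCOAQTX' cursor=0

Answer: 0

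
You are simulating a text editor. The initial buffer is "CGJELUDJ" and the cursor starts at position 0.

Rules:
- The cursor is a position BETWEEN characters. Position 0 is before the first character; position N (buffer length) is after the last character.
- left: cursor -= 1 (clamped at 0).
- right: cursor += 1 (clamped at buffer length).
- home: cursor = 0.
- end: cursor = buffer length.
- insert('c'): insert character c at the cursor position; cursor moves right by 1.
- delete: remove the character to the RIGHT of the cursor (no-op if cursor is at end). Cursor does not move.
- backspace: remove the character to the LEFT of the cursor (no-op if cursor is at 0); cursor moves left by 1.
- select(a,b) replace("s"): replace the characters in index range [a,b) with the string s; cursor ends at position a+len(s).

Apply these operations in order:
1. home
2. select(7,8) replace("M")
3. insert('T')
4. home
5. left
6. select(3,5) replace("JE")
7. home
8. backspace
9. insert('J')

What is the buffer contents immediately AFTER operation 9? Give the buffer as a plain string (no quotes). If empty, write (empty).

Answer: JCGJJEUDMT

Derivation:
After op 1 (home): buf='CGJELUDJ' cursor=0
After op 2 (select(7,8) replace("M")): buf='CGJELUDM' cursor=8
After op 3 (insert('T')): buf='CGJELUDMT' cursor=9
After op 4 (home): buf='CGJELUDMT' cursor=0
After op 5 (left): buf='CGJELUDMT' cursor=0
After op 6 (select(3,5) replace("JE")): buf='CGJJEUDMT' cursor=5
After op 7 (home): buf='CGJJEUDMT' cursor=0
After op 8 (backspace): buf='CGJJEUDMT' cursor=0
After op 9 (insert('J')): buf='JCGJJEUDMT' cursor=1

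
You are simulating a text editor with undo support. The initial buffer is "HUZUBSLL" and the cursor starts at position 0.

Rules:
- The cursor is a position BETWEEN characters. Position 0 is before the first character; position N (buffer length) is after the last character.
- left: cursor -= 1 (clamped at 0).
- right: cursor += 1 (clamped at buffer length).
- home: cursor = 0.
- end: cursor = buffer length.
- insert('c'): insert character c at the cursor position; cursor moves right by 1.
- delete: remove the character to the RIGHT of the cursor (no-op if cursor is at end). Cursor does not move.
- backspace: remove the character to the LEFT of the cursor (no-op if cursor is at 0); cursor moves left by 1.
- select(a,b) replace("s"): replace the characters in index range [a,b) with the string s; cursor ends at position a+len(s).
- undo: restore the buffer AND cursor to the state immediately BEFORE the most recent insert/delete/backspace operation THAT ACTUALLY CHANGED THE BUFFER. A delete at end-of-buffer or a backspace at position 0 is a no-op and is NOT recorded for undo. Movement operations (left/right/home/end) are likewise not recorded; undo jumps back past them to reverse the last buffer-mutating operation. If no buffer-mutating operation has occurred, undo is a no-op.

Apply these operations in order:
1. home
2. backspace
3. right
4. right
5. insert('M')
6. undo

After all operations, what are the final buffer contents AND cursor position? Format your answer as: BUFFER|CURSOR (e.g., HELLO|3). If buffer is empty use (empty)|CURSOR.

Answer: HUZUBSLL|2

Derivation:
After op 1 (home): buf='HUZUBSLL' cursor=0
After op 2 (backspace): buf='HUZUBSLL' cursor=0
After op 3 (right): buf='HUZUBSLL' cursor=1
After op 4 (right): buf='HUZUBSLL' cursor=2
After op 5 (insert('M')): buf='HUMZUBSLL' cursor=3
After op 6 (undo): buf='HUZUBSLL' cursor=2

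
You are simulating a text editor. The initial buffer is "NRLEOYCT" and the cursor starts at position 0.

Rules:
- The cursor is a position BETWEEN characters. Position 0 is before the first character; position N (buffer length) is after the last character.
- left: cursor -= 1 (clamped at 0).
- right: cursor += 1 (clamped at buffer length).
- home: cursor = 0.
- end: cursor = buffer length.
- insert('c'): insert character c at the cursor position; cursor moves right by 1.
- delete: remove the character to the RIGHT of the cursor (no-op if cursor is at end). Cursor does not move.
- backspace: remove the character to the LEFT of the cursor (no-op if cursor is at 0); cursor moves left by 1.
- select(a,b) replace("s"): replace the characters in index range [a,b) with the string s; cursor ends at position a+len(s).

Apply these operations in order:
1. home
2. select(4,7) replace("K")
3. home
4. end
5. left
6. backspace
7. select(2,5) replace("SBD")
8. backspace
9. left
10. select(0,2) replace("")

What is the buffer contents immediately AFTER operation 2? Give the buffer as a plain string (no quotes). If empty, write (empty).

Answer: NRLEKT

Derivation:
After op 1 (home): buf='NRLEOYCT' cursor=0
After op 2 (select(4,7) replace("K")): buf='NRLEKT' cursor=5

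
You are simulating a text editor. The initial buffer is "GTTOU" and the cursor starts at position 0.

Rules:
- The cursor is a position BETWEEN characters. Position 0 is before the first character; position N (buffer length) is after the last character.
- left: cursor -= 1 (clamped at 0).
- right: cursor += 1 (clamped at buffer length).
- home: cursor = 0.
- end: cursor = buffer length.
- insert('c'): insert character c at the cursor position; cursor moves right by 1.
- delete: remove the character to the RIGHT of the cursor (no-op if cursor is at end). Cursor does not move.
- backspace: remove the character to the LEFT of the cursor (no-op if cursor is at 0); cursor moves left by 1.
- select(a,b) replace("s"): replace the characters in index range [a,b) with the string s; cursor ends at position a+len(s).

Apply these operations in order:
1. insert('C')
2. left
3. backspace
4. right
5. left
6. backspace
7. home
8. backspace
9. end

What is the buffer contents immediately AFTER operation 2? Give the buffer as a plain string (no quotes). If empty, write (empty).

Answer: CGTTOU

Derivation:
After op 1 (insert('C')): buf='CGTTOU' cursor=1
After op 2 (left): buf='CGTTOU' cursor=0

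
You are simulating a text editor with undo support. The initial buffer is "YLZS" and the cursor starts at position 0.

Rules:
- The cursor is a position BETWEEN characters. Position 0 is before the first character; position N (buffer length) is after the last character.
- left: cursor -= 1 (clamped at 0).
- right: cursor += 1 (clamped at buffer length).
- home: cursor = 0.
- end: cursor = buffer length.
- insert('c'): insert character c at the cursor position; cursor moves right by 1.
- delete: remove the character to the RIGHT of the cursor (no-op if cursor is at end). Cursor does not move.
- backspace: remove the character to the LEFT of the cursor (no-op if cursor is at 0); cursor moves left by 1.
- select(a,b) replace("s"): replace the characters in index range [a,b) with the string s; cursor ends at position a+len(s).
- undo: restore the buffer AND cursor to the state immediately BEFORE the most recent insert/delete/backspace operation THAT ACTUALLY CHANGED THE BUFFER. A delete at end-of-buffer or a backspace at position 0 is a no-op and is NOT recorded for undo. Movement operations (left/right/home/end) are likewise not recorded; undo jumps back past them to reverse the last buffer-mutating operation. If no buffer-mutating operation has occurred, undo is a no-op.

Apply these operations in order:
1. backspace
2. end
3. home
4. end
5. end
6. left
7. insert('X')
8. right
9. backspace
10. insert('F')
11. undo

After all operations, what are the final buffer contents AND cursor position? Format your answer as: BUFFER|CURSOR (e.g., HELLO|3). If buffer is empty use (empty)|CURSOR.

After op 1 (backspace): buf='YLZS' cursor=0
After op 2 (end): buf='YLZS' cursor=4
After op 3 (home): buf='YLZS' cursor=0
After op 4 (end): buf='YLZS' cursor=4
After op 5 (end): buf='YLZS' cursor=4
After op 6 (left): buf='YLZS' cursor=3
After op 7 (insert('X')): buf='YLZXS' cursor=4
After op 8 (right): buf='YLZXS' cursor=5
After op 9 (backspace): buf='YLZX' cursor=4
After op 10 (insert('F')): buf='YLZXF' cursor=5
After op 11 (undo): buf='YLZX' cursor=4

Answer: YLZX|4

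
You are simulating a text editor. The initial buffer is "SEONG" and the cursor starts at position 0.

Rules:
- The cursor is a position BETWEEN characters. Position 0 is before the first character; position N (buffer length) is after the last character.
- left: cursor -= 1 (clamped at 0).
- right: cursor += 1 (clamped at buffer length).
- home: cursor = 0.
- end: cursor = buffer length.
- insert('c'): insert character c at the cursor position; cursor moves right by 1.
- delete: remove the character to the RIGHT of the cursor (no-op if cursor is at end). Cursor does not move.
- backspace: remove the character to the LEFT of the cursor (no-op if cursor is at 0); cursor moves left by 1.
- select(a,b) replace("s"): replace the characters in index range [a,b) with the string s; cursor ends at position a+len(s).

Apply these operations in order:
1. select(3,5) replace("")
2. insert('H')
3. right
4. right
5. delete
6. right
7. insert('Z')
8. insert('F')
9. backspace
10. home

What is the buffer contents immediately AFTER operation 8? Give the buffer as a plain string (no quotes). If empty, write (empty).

Answer: SEOHZF

Derivation:
After op 1 (select(3,5) replace("")): buf='SEO' cursor=3
After op 2 (insert('H')): buf='SEOH' cursor=4
After op 3 (right): buf='SEOH' cursor=4
After op 4 (right): buf='SEOH' cursor=4
After op 5 (delete): buf='SEOH' cursor=4
After op 6 (right): buf='SEOH' cursor=4
After op 7 (insert('Z')): buf='SEOHZ' cursor=5
After op 8 (insert('F')): buf='SEOHZF' cursor=6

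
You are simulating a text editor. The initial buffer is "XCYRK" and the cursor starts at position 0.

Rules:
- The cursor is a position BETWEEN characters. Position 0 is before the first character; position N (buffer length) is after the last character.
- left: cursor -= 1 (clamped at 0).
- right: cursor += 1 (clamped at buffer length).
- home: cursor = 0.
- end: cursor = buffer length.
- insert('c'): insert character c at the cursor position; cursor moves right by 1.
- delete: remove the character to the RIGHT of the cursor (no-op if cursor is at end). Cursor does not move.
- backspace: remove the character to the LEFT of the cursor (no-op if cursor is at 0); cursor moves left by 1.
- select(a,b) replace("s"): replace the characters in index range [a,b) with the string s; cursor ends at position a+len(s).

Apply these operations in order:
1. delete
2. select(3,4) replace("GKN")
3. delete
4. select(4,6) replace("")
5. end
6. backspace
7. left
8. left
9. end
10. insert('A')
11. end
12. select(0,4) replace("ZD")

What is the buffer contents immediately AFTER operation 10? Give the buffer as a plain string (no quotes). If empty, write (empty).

After op 1 (delete): buf='CYRK' cursor=0
After op 2 (select(3,4) replace("GKN")): buf='CYRGKN' cursor=6
After op 3 (delete): buf='CYRGKN' cursor=6
After op 4 (select(4,6) replace("")): buf='CYRG' cursor=4
After op 5 (end): buf='CYRG' cursor=4
After op 6 (backspace): buf='CYR' cursor=3
After op 7 (left): buf='CYR' cursor=2
After op 8 (left): buf='CYR' cursor=1
After op 9 (end): buf='CYR' cursor=3
After op 10 (insert('A')): buf='CYRA' cursor=4

Answer: CYRA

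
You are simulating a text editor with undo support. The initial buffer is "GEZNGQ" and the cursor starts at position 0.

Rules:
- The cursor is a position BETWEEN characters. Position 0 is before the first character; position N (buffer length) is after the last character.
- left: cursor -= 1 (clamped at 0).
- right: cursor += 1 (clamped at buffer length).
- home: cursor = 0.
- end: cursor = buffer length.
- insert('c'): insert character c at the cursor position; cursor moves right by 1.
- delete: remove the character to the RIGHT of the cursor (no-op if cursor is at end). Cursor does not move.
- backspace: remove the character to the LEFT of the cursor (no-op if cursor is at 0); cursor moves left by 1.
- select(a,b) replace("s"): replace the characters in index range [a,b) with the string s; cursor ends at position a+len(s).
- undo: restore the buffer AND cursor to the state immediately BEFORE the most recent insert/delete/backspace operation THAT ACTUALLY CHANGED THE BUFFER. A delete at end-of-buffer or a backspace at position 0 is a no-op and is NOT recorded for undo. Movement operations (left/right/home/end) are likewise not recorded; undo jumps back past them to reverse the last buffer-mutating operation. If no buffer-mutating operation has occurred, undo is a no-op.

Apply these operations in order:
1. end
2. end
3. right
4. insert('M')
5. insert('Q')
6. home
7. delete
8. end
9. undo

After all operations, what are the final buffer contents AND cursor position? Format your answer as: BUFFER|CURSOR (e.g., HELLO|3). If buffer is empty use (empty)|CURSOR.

Answer: GEZNGQMQ|0

Derivation:
After op 1 (end): buf='GEZNGQ' cursor=6
After op 2 (end): buf='GEZNGQ' cursor=6
After op 3 (right): buf='GEZNGQ' cursor=6
After op 4 (insert('M')): buf='GEZNGQM' cursor=7
After op 5 (insert('Q')): buf='GEZNGQMQ' cursor=8
After op 6 (home): buf='GEZNGQMQ' cursor=0
After op 7 (delete): buf='EZNGQMQ' cursor=0
After op 8 (end): buf='EZNGQMQ' cursor=7
After op 9 (undo): buf='GEZNGQMQ' cursor=0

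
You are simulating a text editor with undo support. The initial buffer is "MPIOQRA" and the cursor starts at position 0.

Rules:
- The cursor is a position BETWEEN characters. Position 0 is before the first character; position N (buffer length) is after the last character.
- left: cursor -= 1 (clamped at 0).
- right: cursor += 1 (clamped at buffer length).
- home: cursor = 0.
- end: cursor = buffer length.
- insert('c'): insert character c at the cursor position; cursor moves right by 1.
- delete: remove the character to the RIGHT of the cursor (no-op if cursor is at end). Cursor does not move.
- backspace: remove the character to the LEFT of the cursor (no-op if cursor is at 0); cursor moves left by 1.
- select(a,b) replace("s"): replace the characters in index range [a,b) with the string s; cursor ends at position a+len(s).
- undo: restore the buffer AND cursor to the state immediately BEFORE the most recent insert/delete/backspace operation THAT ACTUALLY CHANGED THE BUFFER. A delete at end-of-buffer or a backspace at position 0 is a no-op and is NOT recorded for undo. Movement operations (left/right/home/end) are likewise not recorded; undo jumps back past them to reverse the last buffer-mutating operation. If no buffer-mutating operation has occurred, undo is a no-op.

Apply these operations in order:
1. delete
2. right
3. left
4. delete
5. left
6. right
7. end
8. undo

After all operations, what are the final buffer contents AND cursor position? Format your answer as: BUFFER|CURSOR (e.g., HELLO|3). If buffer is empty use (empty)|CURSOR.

After op 1 (delete): buf='PIOQRA' cursor=0
After op 2 (right): buf='PIOQRA' cursor=1
After op 3 (left): buf='PIOQRA' cursor=0
After op 4 (delete): buf='IOQRA' cursor=0
After op 5 (left): buf='IOQRA' cursor=0
After op 6 (right): buf='IOQRA' cursor=1
After op 7 (end): buf='IOQRA' cursor=5
After op 8 (undo): buf='PIOQRA' cursor=0

Answer: PIOQRA|0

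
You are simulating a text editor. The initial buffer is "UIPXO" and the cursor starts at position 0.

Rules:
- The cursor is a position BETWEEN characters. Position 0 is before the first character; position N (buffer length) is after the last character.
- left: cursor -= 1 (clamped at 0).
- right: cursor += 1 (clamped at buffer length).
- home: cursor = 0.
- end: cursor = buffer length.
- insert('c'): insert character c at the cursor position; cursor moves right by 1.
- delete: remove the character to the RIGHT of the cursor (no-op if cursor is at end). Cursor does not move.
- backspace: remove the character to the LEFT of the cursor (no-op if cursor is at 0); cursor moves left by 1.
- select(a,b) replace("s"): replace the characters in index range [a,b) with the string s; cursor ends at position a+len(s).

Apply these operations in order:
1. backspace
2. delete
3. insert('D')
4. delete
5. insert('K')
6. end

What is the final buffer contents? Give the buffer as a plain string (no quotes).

Answer: DKPXO

Derivation:
After op 1 (backspace): buf='UIPXO' cursor=0
After op 2 (delete): buf='IPXO' cursor=0
After op 3 (insert('D')): buf='DIPXO' cursor=1
After op 4 (delete): buf='DPXO' cursor=1
After op 5 (insert('K')): buf='DKPXO' cursor=2
After op 6 (end): buf='DKPXO' cursor=5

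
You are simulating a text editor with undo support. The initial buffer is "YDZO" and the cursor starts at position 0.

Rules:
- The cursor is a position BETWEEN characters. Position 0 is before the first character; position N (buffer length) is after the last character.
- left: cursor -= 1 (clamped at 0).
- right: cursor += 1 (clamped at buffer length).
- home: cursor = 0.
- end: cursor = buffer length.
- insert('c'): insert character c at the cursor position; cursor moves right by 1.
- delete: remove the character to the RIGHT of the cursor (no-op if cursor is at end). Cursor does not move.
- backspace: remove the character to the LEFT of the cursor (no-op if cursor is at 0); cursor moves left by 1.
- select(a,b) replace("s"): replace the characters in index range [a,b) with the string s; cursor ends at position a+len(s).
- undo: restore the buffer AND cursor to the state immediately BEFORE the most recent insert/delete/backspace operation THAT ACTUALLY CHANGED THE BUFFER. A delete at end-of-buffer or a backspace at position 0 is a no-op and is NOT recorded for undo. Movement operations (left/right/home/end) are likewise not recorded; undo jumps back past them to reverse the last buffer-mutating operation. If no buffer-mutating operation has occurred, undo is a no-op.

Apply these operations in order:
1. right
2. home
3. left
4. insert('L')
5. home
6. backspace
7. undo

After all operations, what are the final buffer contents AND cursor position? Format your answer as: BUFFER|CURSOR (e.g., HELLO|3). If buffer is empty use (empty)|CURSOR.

Answer: YDZO|0

Derivation:
After op 1 (right): buf='YDZO' cursor=1
After op 2 (home): buf='YDZO' cursor=0
After op 3 (left): buf='YDZO' cursor=0
After op 4 (insert('L')): buf='LYDZO' cursor=1
After op 5 (home): buf='LYDZO' cursor=0
After op 6 (backspace): buf='LYDZO' cursor=0
After op 7 (undo): buf='YDZO' cursor=0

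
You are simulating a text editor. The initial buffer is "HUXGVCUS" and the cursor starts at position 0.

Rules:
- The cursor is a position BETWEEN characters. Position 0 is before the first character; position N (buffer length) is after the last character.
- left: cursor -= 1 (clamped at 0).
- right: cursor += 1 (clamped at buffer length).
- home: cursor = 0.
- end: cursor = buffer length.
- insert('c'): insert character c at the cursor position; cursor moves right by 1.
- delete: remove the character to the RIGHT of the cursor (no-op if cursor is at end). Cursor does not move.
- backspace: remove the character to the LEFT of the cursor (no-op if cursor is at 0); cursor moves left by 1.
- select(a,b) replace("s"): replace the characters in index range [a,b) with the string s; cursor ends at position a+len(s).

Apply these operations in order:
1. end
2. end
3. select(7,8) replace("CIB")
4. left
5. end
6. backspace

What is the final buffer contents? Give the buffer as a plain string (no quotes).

After op 1 (end): buf='HUXGVCUS' cursor=8
After op 2 (end): buf='HUXGVCUS' cursor=8
After op 3 (select(7,8) replace("CIB")): buf='HUXGVCUCIB' cursor=10
After op 4 (left): buf='HUXGVCUCIB' cursor=9
After op 5 (end): buf='HUXGVCUCIB' cursor=10
After op 6 (backspace): buf='HUXGVCUCI' cursor=9

Answer: HUXGVCUCI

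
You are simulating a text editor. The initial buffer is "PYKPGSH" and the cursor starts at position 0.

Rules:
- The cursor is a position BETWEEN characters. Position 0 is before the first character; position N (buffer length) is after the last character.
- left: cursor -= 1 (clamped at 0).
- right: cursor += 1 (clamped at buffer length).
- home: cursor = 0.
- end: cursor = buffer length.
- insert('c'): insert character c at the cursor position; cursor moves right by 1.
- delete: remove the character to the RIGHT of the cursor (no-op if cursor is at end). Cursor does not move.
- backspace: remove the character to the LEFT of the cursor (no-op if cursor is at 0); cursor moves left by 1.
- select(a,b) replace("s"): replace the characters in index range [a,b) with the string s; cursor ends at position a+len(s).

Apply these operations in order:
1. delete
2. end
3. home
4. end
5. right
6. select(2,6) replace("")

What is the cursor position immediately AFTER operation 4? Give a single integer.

After op 1 (delete): buf='YKPGSH' cursor=0
After op 2 (end): buf='YKPGSH' cursor=6
After op 3 (home): buf='YKPGSH' cursor=0
After op 4 (end): buf='YKPGSH' cursor=6

Answer: 6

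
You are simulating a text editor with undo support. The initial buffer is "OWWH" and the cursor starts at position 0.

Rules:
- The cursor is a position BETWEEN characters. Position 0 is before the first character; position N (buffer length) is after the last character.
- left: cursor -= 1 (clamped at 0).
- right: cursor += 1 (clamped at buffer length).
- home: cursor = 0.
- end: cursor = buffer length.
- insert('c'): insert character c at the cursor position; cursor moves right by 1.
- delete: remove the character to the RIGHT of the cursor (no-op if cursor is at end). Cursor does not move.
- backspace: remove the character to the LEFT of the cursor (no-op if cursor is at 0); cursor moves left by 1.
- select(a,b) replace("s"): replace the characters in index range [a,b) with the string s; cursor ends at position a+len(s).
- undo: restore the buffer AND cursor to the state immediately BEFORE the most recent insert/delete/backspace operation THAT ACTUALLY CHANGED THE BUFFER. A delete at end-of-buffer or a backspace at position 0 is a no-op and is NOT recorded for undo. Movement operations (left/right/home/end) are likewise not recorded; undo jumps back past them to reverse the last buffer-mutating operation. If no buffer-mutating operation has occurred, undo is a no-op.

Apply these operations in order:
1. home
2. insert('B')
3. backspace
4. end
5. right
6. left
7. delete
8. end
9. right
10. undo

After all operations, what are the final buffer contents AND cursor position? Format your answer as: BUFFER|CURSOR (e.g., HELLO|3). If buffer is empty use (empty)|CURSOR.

Answer: OWWH|3

Derivation:
After op 1 (home): buf='OWWH' cursor=0
After op 2 (insert('B')): buf='BOWWH' cursor=1
After op 3 (backspace): buf='OWWH' cursor=0
After op 4 (end): buf='OWWH' cursor=4
After op 5 (right): buf='OWWH' cursor=4
After op 6 (left): buf='OWWH' cursor=3
After op 7 (delete): buf='OWW' cursor=3
After op 8 (end): buf='OWW' cursor=3
After op 9 (right): buf='OWW' cursor=3
After op 10 (undo): buf='OWWH' cursor=3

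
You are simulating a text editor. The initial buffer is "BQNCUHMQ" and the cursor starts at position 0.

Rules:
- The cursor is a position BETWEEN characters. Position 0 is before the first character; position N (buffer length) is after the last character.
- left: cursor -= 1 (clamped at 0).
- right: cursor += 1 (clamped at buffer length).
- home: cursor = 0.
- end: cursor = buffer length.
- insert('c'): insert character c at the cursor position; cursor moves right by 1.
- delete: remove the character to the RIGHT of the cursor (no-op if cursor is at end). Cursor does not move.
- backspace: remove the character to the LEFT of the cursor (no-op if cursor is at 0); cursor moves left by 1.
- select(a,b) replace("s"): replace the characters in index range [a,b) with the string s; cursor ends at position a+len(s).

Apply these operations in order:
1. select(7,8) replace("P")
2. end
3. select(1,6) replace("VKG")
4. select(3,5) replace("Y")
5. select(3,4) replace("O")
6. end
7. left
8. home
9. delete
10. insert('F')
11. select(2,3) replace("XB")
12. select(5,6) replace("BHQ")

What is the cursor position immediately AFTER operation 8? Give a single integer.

After op 1 (select(7,8) replace("P")): buf='BQNCUHMP' cursor=8
After op 2 (end): buf='BQNCUHMP' cursor=8
After op 3 (select(1,6) replace("VKG")): buf='BVKGMP' cursor=4
After op 4 (select(3,5) replace("Y")): buf='BVKYP' cursor=4
After op 5 (select(3,4) replace("O")): buf='BVKOP' cursor=4
After op 6 (end): buf='BVKOP' cursor=5
After op 7 (left): buf='BVKOP' cursor=4
After op 8 (home): buf='BVKOP' cursor=0

Answer: 0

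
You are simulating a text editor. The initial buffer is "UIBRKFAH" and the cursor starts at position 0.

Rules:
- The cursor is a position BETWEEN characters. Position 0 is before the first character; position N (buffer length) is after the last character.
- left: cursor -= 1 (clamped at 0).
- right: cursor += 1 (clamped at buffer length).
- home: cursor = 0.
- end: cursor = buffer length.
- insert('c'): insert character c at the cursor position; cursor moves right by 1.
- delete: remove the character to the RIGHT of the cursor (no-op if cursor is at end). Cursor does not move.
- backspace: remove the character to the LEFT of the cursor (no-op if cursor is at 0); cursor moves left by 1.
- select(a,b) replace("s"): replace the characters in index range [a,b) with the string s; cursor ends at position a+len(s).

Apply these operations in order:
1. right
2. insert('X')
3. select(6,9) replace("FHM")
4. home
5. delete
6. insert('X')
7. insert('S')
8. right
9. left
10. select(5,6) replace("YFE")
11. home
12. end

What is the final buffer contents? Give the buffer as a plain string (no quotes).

Answer: XSXIBYFEKFHM

Derivation:
After op 1 (right): buf='UIBRKFAH' cursor=1
After op 2 (insert('X')): buf='UXIBRKFAH' cursor=2
After op 3 (select(6,9) replace("FHM")): buf='UXIBRKFHM' cursor=9
After op 4 (home): buf='UXIBRKFHM' cursor=0
After op 5 (delete): buf='XIBRKFHM' cursor=0
After op 6 (insert('X')): buf='XXIBRKFHM' cursor=1
After op 7 (insert('S')): buf='XSXIBRKFHM' cursor=2
After op 8 (right): buf='XSXIBRKFHM' cursor=3
After op 9 (left): buf='XSXIBRKFHM' cursor=2
After op 10 (select(5,6) replace("YFE")): buf='XSXIBYFEKFHM' cursor=8
After op 11 (home): buf='XSXIBYFEKFHM' cursor=0
After op 12 (end): buf='XSXIBYFEKFHM' cursor=12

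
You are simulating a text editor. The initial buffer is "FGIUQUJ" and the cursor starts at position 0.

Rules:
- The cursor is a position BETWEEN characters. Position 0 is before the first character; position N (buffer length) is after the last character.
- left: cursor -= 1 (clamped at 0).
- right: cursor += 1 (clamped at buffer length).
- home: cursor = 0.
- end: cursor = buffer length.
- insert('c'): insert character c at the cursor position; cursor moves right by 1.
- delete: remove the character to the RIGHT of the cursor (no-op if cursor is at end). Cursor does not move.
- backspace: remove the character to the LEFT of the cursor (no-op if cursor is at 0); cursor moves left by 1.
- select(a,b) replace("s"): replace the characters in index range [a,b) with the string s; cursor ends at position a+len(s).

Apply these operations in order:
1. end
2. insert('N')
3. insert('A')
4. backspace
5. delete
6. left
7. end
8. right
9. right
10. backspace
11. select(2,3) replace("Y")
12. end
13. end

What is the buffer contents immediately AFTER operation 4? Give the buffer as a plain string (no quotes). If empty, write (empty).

After op 1 (end): buf='FGIUQUJ' cursor=7
After op 2 (insert('N')): buf='FGIUQUJN' cursor=8
After op 3 (insert('A')): buf='FGIUQUJNA' cursor=9
After op 4 (backspace): buf='FGIUQUJN' cursor=8

Answer: FGIUQUJN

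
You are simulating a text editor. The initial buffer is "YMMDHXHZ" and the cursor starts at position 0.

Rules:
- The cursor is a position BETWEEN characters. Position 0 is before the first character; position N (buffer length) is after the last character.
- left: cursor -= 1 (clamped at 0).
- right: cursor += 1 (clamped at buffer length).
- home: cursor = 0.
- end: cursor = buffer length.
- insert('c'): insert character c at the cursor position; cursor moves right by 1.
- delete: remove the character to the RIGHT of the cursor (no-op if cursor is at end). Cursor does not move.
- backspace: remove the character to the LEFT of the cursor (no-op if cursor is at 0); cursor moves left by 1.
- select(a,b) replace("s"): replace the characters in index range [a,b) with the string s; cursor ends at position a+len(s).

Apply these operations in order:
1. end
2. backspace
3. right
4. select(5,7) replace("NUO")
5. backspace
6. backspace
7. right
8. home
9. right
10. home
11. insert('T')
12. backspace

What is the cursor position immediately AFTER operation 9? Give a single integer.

Answer: 1

Derivation:
After op 1 (end): buf='YMMDHXHZ' cursor=8
After op 2 (backspace): buf='YMMDHXH' cursor=7
After op 3 (right): buf='YMMDHXH' cursor=7
After op 4 (select(5,7) replace("NUO")): buf='YMMDHNUO' cursor=8
After op 5 (backspace): buf='YMMDHNU' cursor=7
After op 6 (backspace): buf='YMMDHN' cursor=6
After op 7 (right): buf='YMMDHN' cursor=6
After op 8 (home): buf='YMMDHN' cursor=0
After op 9 (right): buf='YMMDHN' cursor=1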